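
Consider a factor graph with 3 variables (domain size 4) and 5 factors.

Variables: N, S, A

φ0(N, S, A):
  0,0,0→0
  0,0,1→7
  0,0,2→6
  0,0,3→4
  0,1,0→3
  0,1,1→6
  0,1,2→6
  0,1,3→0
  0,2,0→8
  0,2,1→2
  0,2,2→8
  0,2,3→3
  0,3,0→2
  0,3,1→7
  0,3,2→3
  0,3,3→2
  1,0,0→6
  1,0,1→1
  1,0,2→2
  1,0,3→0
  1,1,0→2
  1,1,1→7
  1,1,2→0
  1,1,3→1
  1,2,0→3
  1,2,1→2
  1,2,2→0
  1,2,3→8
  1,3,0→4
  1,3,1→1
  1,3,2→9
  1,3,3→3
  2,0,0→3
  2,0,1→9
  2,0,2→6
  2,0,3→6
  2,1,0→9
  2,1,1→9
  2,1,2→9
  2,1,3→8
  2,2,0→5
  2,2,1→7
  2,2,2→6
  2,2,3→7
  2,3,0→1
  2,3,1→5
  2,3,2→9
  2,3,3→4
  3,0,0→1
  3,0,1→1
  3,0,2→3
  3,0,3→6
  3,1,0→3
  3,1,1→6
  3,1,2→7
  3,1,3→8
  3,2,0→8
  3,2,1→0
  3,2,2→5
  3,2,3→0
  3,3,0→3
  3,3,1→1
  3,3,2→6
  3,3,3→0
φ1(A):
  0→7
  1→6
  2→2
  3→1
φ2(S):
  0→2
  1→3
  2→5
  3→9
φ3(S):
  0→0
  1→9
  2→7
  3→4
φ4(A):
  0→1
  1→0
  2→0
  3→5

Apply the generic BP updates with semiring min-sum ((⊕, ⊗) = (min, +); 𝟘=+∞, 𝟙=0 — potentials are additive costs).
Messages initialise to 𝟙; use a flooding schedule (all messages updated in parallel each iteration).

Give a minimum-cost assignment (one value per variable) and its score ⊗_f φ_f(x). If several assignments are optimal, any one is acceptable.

assignment: (N=1, S=0, A=2); score = 6

init: all messages = 𝟙 over 4 values
r1 m[φ0→N] = [0, 0, 1, 0]
r1 m[φ0→S] = [0, 0, 0, 0]
r1 m[φ0→A] = [0, 0, 0, 0]
r1 m[φ1→A] = [7, 6, 2, 1]
r1 m[φ2→S] = [2, 3, 5, 9]
r1 m[φ3→S] = [0, 9, 7, 4]
r1 m[φ4→A] = [1, 0, 0, 5]
r1 m[N→φ0] = [0, 0, 0, 0]
r1 m[S→φ0] = [0, 0, 0, 0]
r1 m[S→φ2] = [0, 0, 0, 0]
r1 m[S→φ3] = [0, 0, 0, 0]
r1 m[A→φ0] = [0, 0, 0, 0]
r1 m[A→φ1] = [0, 0, 0, 0]
r1 m[A→φ4] = [0, 0, 0, 0]
r2 m[φ0→N] = [0, 0, 1, 0]
r2 m[φ0→S] = [0, 0, 0, 0]
r2 m[φ0→A] = [0, 0, 0, 0]
r2 m[φ1→A] = [7, 6, 2, 1]
r2 m[φ2→S] = [2, 3, 5, 9]
r2 m[φ3→S] = [0, 9, 7, 4]
r2 m[φ4→A] = [1, 0, 0, 5]
r2 m[N→φ0] = [0, 0, 0, 0]
r2 m[S→φ0] = [2, 12, 12, 13]
r2 m[S→φ2] = [0, 9, 7, 4]
r2 m[S→φ3] = [2, 3, 5, 9]
r2 m[A→φ0] = [8, 6, 2, 6]
r2 m[A→φ1] = [1, 0, 0, 5]
r2 m[A→φ4] = [7, 6, 2, 1]
r3 m[φ0→N] = [10, 6, 10, 7]
r3 m[φ0→S] = [4, 2, 2, 5]
r3 m[φ0→A] = [2, 3, 4, 2]
r3 m[φ1→A] = [7, 6, 2, 1]
r3 m[φ2→S] = [2, 3, 5, 9]
r3 m[φ3→S] = [0, 9, 7, 4]
r3 m[φ4→A] = [1, 0, 0, 5]
r3 m[N→φ0] = [0, 0, 0, 0]
r3 m[S→φ0] = [2, 12, 12, 13]
r3 m[S→φ2] = [0, 9, 7, 4]
r3 m[S→φ3] = [2, 3, 5, 9]
r3 m[A→φ0] = [8, 6, 2, 6]
r3 m[A→φ1] = [1, 0, 0, 5]
r3 m[A→φ4] = [7, 6, 2, 1]
r4 m[φ0→N] = [10, 6, 10, 7]
r4 m[φ0→S] = [4, 2, 2, 5]
r4 m[φ0→A] = [2, 3, 4, 2]
r4 m[φ1→A] = [7, 6, 2, 1]
r4 m[φ2→S] = [2, 3, 5, 9]
r4 m[φ3→S] = [0, 9, 7, 4]
r4 m[φ4→A] = [1, 0, 0, 5]
r4 m[N→φ0] = [0, 0, 0, 0]
r4 m[S→φ0] = [2, 12, 12, 13]
r4 m[S→φ2] = [4, 11, 9, 9]
r4 m[S→φ3] = [6, 5, 7, 14]
r4 m[A→φ0] = [8, 6, 2, 6]
r4 m[A→φ1] = [3, 3, 4, 7]
r4 m[A→φ4] = [9, 9, 6, 3]
r5 m[φ0→N] = [10, 6, 10, 7]
r5 m[φ0→S] = [4, 2, 2, 5]
r5 m[φ0→A] = [2, 3, 4, 2]
r5 m[φ1→A] = [7, 6, 2, 1]
r5 m[φ2→S] = [2, 3, 5, 9]
r5 m[φ3→S] = [0, 9, 7, 4]
r5 m[φ4→A] = [1, 0, 0, 5]
r5 m[N→φ0] = [0, 0, 0, 0]
r5 m[S→φ0] = [2, 12, 12, 13]
r5 m[S→φ2] = [4, 11, 9, 9]
r5 m[S→φ3] = [6, 5, 7, 14]
r5 m[A→φ0] = [8, 6, 2, 6]
r5 m[A→φ1] = [3, 3, 4, 7]
r5 m[A→φ4] = [9, 9, 6, 3]
fixed point reached at round 5
traceback from N: (N=1, S=0, A=2), score=6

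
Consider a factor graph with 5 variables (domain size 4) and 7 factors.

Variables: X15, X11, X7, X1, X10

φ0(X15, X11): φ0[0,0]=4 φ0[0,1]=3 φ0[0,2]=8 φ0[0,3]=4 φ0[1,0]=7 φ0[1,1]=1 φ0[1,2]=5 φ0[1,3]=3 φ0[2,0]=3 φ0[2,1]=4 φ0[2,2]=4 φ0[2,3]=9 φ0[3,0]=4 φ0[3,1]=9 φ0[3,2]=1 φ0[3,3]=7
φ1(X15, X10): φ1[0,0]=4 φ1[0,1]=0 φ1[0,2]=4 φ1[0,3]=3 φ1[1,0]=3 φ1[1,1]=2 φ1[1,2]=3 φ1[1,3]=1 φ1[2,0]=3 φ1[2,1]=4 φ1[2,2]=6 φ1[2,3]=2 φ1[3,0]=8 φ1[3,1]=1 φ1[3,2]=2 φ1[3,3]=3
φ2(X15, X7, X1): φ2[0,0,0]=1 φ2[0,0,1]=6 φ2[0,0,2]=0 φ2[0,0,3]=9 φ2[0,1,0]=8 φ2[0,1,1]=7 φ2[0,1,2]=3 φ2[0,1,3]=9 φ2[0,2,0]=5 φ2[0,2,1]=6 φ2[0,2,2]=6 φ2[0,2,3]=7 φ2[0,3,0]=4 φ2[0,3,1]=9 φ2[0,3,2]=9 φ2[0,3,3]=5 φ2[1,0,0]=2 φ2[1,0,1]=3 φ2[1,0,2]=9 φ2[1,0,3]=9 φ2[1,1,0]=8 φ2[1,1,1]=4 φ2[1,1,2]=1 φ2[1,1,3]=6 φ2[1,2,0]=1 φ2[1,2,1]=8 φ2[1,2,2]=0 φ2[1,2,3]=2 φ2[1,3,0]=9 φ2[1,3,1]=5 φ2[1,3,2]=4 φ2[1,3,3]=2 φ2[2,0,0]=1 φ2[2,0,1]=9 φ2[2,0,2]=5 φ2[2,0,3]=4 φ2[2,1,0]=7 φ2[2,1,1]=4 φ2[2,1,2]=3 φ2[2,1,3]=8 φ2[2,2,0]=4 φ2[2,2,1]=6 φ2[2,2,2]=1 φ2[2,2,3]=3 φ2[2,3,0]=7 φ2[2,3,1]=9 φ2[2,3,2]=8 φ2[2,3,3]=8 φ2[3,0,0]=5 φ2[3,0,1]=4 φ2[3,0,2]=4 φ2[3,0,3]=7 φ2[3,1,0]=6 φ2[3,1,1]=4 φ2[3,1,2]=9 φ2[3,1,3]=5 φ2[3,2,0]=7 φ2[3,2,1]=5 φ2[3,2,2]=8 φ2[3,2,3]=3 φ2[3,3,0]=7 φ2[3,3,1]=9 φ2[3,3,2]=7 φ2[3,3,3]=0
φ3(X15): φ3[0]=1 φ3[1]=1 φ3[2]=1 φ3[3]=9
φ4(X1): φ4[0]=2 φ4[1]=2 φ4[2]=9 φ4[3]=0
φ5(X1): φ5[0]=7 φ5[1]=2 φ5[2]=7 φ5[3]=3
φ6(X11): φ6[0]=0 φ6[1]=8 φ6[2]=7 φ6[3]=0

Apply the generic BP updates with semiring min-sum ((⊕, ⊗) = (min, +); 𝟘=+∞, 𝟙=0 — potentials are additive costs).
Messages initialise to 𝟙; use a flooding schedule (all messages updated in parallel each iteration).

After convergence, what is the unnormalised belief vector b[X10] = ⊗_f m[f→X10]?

init: all messages = 𝟙 over 4 values
r1 m[φ0→X15] = [3, 1, 3, 1]
r1 m[φ0→X11] = [3, 1, 1, 3]
r1 m[φ1→X15] = [0, 1, 2, 1]
r1 m[φ1→X10] = [3, 0, 2, 1]
r1 m[φ2→X15] = [0, 0, 1, 0]
r1 m[φ2→X7] = [0, 1, 0, 0]
r1 m[φ2→X1] = [1, 3, 0, 0]
r1 m[φ3→X15] = [1, 1, 1, 9]
r1 m[φ4→X1] = [2, 2, 9, 0]
r1 m[φ5→X1] = [7, 2, 7, 3]
r1 m[φ6→X11] = [0, 8, 7, 0]
r1 m[X15→φ0] = [0, 0, 0, 0]
r1 m[X15→φ1] = [0, 0, 0, 0]
r1 m[X15→φ2] = [0, 0, 0, 0]
r1 m[X15→φ3] = [0, 0, 0, 0]
r1 m[X11→φ0] = [0, 0, 0, 0]
r1 m[X11→φ6] = [0, 0, 0, 0]
r1 m[X7→φ2] = [0, 0, 0, 0]
r1 m[X1→φ2] = [0, 0, 0, 0]
r1 m[X1→φ4] = [0, 0, 0, 0]
r1 m[X1→φ5] = [0, 0, 0, 0]
r1 m[X10→φ1] = [0, 0, 0, 0]
r2 m[φ0→X15] = [3, 1, 3, 1]
r2 m[φ0→X11] = [3, 1, 1, 3]
r2 m[φ1→X15] = [0, 1, 2, 1]
r2 m[φ1→X10] = [3, 0, 2, 1]
r2 m[φ2→X15] = [0, 0, 1, 0]
r2 m[φ2→X7] = [0, 1, 0, 0]
r2 m[φ2→X1] = [1, 3, 0, 0]
r2 m[φ3→X15] = [1, 1, 1, 9]
r2 m[φ4→X1] = [2, 2, 9, 0]
r2 m[φ5→X1] = [7, 2, 7, 3]
r2 m[φ6→X11] = [0, 8, 7, 0]
r2 m[X15→φ0] = [1, 2, 4, 10]
r2 m[X15→φ1] = [4, 2, 5, 10]
r2 m[X15→φ2] = [4, 3, 6, 11]
r2 m[X15→φ3] = [3, 2, 6, 2]
r2 m[X11→φ0] = [0, 8, 7, 0]
r2 m[X11→φ6] = [3, 1, 1, 3]
r2 m[X7→φ2] = [0, 0, 0, 0]
r2 m[X1→φ2] = [9, 4, 16, 3]
r2 m[X1→φ4] = [8, 5, 7, 3]
r2 m[X1→φ5] = [3, 5, 9, 0]
r2 m[X10→φ1] = [0, 0, 0, 0]
r3 m[φ0→X15] = [4, 3, 3, 4]
r3 m[φ0→X11] = [5, 3, 7, 5]
r3 m[φ1→X15] = [0, 1, 2, 1]
r3 m[φ1→X10] = [5, 4, 5, 3]
r3 m[φ2→X15] = [8, 5, 6, 3]
r3 m[φ2→X7] = [10, 11, 8, 8]
r3 m[φ2→X1] = [4, 6, 3, 5]
r3 m[φ3→X15] = [1, 1, 1, 9]
r3 m[φ4→X1] = [2, 2, 9, 0]
r3 m[φ5→X1] = [7, 2, 7, 3]
r3 m[φ6→X11] = [0, 8, 7, 0]
r3 m[X15→φ0] = [1, 2, 4, 10]
r3 m[X15→φ1] = [4, 2, 5, 10]
r3 m[X15→φ2] = [4, 3, 6, 11]
r3 m[X15→φ3] = [3, 2, 6, 2]
r3 m[X11→φ0] = [0, 8, 7, 0]
r3 m[X11→φ6] = [3, 1, 1, 3]
r3 m[X7→φ2] = [0, 0, 0, 0]
r3 m[X1→φ2] = [9, 4, 16, 3]
r3 m[X1→φ4] = [8, 5, 7, 3]
r3 m[X1→φ5] = [3, 5, 9, 0]
r3 m[X10→φ1] = [0, 0, 0, 0]
r4 m[φ0→X15] = [4, 3, 3, 4]
r4 m[φ0→X11] = [5, 3, 7, 5]
r4 m[φ1→X15] = [0, 1, 2, 1]
r4 m[φ1→X10] = [5, 4, 5, 3]
r4 m[φ2→X15] = [8, 5, 6, 3]
r4 m[φ2→X7] = [10, 11, 8, 8]
r4 m[φ2→X1] = [4, 6, 3, 5]
r4 m[φ3→X15] = [1, 1, 1, 9]
r4 m[φ4→X1] = [2, 2, 9, 0]
r4 m[φ5→X1] = [7, 2, 7, 3]
r4 m[φ6→X11] = [0, 8, 7, 0]
r4 m[X15→φ0] = [9, 7, 9, 13]
r4 m[X15→φ1] = [13, 9, 10, 16]
r4 m[X15→φ2] = [5, 5, 6, 14]
r4 m[X15→φ3] = [12, 9, 11, 8]
r4 m[X11→φ0] = [0, 8, 7, 0]
r4 m[X11→φ6] = [5, 3, 7, 5]
r4 m[X7→φ2] = [0, 0, 0, 0]
r4 m[X1→φ2] = [9, 4, 16, 3]
r4 m[X1→φ4] = [11, 8, 10, 8]
r4 m[X1→φ5] = [6, 8, 12, 5]
r4 m[X10→φ1] = [0, 0, 0, 0]
r5 m[φ0→X15] = [4, 3, 3, 4]
r5 m[φ0→X11] = [12, 8, 12, 10]
r5 m[φ1→X15] = [0, 1, 2, 1]
r5 m[φ1→X10] = [12, 11, 12, 10]
r5 m[φ2→X15] = [8, 5, 6, 3]
r5 m[φ2→X7] = [12, 13, 10, 10]
r5 m[φ2→X1] = [6, 8, 5, 7]
r5 m[φ3→X15] = [1, 1, 1, 9]
r5 m[φ4→X1] = [2, 2, 9, 0]
r5 m[φ5→X1] = [7, 2, 7, 3]
r5 m[φ6→X11] = [0, 8, 7, 0]
r5 m[X15→φ0] = [9, 7, 9, 13]
r5 m[X15→φ1] = [13, 9, 10, 16]
r5 m[X15→φ2] = [5, 5, 6, 14]
r5 m[X15→φ3] = [12, 9, 11, 8]
r5 m[X11→φ0] = [0, 8, 7, 0]
r5 m[X11→φ6] = [5, 3, 7, 5]
r5 m[X7→φ2] = [0, 0, 0, 0]
r5 m[X1→φ2] = [9, 4, 16, 3]
r5 m[X1→φ4] = [11, 8, 10, 8]
r5 m[X1→φ5] = [6, 8, 12, 5]
r5 m[X10→φ1] = [0, 0, 0, 0]
r6 m[φ0→X15] = [4, 3, 3, 4]
r6 m[φ0→X11] = [12, 8, 12, 10]
r6 m[φ1→X15] = [0, 1, 2, 1]
r6 m[φ1→X10] = [12, 11, 12, 10]
r6 m[φ2→X15] = [8, 5, 6, 3]
r6 m[φ2→X7] = [12, 13, 10, 10]
r6 m[φ2→X1] = [6, 8, 5, 7]
r6 m[φ3→X15] = [1, 1, 1, 9]
r6 m[φ4→X1] = [2, 2, 9, 0]
r6 m[φ5→X1] = [7, 2, 7, 3]
r6 m[φ6→X11] = [0, 8, 7, 0]
r6 m[X15→φ0] = [9, 7, 9, 13]
r6 m[X15→φ1] = [13, 9, 10, 16]
r6 m[X15→φ2] = [5, 5, 6, 14]
r6 m[X15→φ3] = [12, 9, 11, 8]
r6 m[X11→φ0] = [0, 8, 7, 0]
r6 m[X11→φ6] = [12, 8, 12, 10]
r6 m[X7→φ2] = [0, 0, 0, 0]
r6 m[X1→φ2] = [9, 4, 16, 3]
r6 m[X1→φ4] = [13, 10, 12, 10]
r6 m[X1→φ5] = [8, 10, 14, 7]
r6 m[X10→φ1] = [0, 0, 0, 0]
r7 m[φ0→X15] = [4, 3, 3, 4]
r7 m[φ0→X11] = [12, 8, 12, 10]
r7 m[φ1→X15] = [0, 1, 2, 1]
r7 m[φ1→X10] = [12, 11, 12, 10]
r7 m[φ2→X15] = [8, 5, 6, 3]
r7 m[φ2→X7] = [12, 13, 10, 10]
r7 m[φ2→X1] = [6, 8, 5, 7]
r7 m[φ3→X15] = [1, 1, 1, 9]
r7 m[φ4→X1] = [2, 2, 9, 0]
r7 m[φ5→X1] = [7, 2, 7, 3]
r7 m[φ6→X11] = [0, 8, 7, 0]
r7 m[X15→φ0] = [9, 7, 9, 13]
r7 m[X15→φ1] = [13, 9, 10, 16]
r7 m[X15→φ2] = [5, 5, 6, 14]
r7 m[X15→φ3] = [12, 9, 11, 8]
r7 m[X11→φ0] = [0, 8, 7, 0]
r7 m[X11→φ6] = [12, 8, 12, 10]
r7 m[X7→φ2] = [0, 0, 0, 0]
r7 m[X1→φ2] = [9, 4, 16, 3]
r7 m[X1→φ4] = [13, 10, 12, 10]
r7 m[X1→φ5] = [8, 10, 14, 7]
r7 m[X10→φ1] = [0, 0, 0, 0]
fixed point reached at round 7
b[X10] = ⊗ incoming = [12, 11, 12, 10]

b[X10] = [12, 11, 12, 10]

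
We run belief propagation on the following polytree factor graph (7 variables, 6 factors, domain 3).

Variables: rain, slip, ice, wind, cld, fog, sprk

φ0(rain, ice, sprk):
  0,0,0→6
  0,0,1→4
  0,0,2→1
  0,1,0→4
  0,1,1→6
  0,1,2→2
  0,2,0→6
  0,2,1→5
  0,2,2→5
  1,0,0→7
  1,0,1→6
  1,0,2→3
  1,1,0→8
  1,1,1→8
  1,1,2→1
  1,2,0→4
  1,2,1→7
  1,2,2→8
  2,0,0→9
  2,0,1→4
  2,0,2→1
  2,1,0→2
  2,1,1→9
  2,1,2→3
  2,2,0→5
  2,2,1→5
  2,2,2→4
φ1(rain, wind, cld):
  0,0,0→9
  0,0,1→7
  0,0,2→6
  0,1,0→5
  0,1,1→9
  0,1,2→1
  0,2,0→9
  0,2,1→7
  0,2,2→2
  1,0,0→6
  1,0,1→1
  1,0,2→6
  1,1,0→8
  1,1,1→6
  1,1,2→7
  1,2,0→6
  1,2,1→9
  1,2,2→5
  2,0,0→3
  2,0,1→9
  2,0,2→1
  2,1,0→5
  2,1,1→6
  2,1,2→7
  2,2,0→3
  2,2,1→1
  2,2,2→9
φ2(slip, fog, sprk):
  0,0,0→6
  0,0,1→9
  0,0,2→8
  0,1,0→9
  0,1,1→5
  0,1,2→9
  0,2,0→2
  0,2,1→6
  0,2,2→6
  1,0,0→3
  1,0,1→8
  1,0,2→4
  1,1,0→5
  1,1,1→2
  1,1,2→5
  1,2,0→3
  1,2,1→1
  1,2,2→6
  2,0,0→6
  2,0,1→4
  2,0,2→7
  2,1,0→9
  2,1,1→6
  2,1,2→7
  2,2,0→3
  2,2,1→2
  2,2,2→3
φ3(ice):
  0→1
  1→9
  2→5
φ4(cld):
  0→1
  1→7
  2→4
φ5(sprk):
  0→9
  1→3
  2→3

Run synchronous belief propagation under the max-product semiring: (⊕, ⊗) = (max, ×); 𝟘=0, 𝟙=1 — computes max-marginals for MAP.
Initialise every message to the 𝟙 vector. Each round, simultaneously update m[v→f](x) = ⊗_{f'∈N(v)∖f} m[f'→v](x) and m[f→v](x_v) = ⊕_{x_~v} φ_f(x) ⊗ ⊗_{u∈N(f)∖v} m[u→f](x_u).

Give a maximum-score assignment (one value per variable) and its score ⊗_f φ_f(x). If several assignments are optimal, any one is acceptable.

assignment: (rain=1, slip=0, ice=1, wind=2, cld=1, fog=1, sprk=0); score = 367416

init: all messages = 𝟙 over 3 values
r1 m[φ0→rain] = [6, 8, 9]
r1 m[φ0→ice] = [9, 9, 8]
r1 m[φ0→sprk] = [9, 9, 8]
r1 m[φ1→rain] = [9, 9, 9]
r1 m[φ1→wind] = [9, 9, 9]
r1 m[φ1→cld] = [9, 9, 9]
r1 m[φ2→slip] = [9, 8, 9]
r1 m[φ2→fog] = [9, 9, 6]
r1 m[φ2→sprk] = [9, 9, 9]
r1 m[φ3→ice] = [1, 9, 5]
r1 m[φ4→cld] = [1, 7, 4]
r1 m[φ5→sprk] = [9, 3, 3]
r1 m[rain→φ0] = [1, 1, 1]
r1 m[rain→φ1] = [1, 1, 1]
r1 m[slip→φ2] = [1, 1, 1]
r1 m[ice→φ0] = [1, 1, 1]
r1 m[ice→φ3] = [1, 1, 1]
r1 m[wind→φ1] = [1, 1, 1]
r1 m[cld→φ1] = [1, 1, 1]
r1 m[cld→φ4] = [1, 1, 1]
r1 m[fog→φ2] = [1, 1, 1]
r1 m[sprk→φ0] = [1, 1, 1]
r1 m[sprk→φ2] = [1, 1, 1]
r1 m[sprk→φ5] = [1, 1, 1]
r2 m[φ0→rain] = [6, 8, 9]
r2 m[φ0→ice] = [9, 9, 8]
r2 m[φ0→sprk] = [9, 9, 8]
r2 m[φ1→rain] = [9, 9, 9]
r2 m[φ1→wind] = [9, 9, 9]
r2 m[φ1→cld] = [9, 9, 9]
r2 m[φ2→slip] = [9, 8, 9]
r2 m[φ2→fog] = [9, 9, 6]
r2 m[φ2→sprk] = [9, 9, 9]
r2 m[φ3→ice] = [1, 9, 5]
r2 m[φ4→cld] = [1, 7, 4]
r2 m[φ5→sprk] = [9, 3, 3]
r2 m[rain→φ0] = [9, 9, 9]
r2 m[rain→φ1] = [6, 8, 9]
r2 m[slip→φ2] = [1, 1, 1]
r2 m[ice→φ0] = [1, 9, 5]
r2 m[ice→φ3] = [9, 9, 8]
r2 m[wind→φ1] = [1, 1, 1]
r2 m[cld→φ1] = [1, 7, 4]
r2 m[cld→φ4] = [9, 9, 9]
r2 m[fog→φ2] = [1, 1, 1]
r2 m[sprk→φ0] = [81, 27, 27]
r2 m[sprk→φ2] = [81, 27, 24]
r2 m[sprk→φ5] = [81, 81, 72]
r3 m[φ0→rain] = [2916, 5832, 2187]
r3 m[φ0→ice] = [6561, 5832, 4374]
r3 m[φ0→sprk] = [648, 729, 360]
r3 m[φ1→rain] = [63, 63, 63]
r3 m[φ1→wind] = [567, 378, 504]
r3 m[φ1→cld] = [64, 81, 81]
r3 m[φ2→slip] = [729, 405, 729]
r3 m[φ2→fog] = [486, 729, 243]
r3 m[φ2→sprk] = [9, 9, 9]
r3 m[φ3→ice] = [1, 9, 5]
r3 m[φ4→cld] = [1, 7, 4]
r3 m[φ5→sprk] = [9, 3, 3]
r3 m[rain→φ0] = [9, 9, 9]
r3 m[rain→φ1] = [6, 8, 9]
r3 m[slip→φ2] = [1, 1, 1]
r3 m[ice→φ0] = [1, 9, 5]
r3 m[ice→φ3] = [9, 9, 8]
r3 m[wind→φ1] = [1, 1, 1]
r3 m[cld→φ1] = [1, 7, 4]
r3 m[cld→φ4] = [9, 9, 9]
r3 m[fog→φ2] = [1, 1, 1]
r3 m[sprk→φ0] = [81, 27, 27]
r3 m[sprk→φ2] = [81, 27, 24]
r3 m[sprk→φ5] = [81, 81, 72]
r4 m[φ0→rain] = [2916, 5832, 2187]
r4 m[φ0→ice] = [6561, 5832, 4374]
r4 m[φ0→sprk] = [648, 729, 360]
r4 m[φ1→rain] = [63, 63, 63]
r4 m[φ1→wind] = [567, 378, 504]
r4 m[φ1→cld] = [64, 81, 81]
r4 m[φ2→slip] = [729, 405, 729]
r4 m[φ2→fog] = [486, 729, 243]
r4 m[φ2→sprk] = [9, 9, 9]
r4 m[φ3→ice] = [1, 9, 5]
r4 m[φ4→cld] = [1, 7, 4]
r4 m[φ5→sprk] = [9, 3, 3]
r4 m[rain→φ0] = [63, 63, 63]
r4 m[rain→φ1] = [2916, 5832, 2187]
r4 m[slip→φ2] = [1, 1, 1]
r4 m[ice→φ0] = [1, 9, 5]
r4 m[ice→φ3] = [6561, 5832, 4374]
r4 m[wind→φ1] = [1, 1, 1]
r4 m[cld→φ1] = [1, 7, 4]
r4 m[cld→φ4] = [64, 81, 81]
r4 m[fog→φ2] = [1, 1, 1]
r4 m[sprk→φ0] = [81, 27, 27]
r4 m[sprk→φ2] = [5832, 2187, 1080]
r4 m[sprk→φ5] = [5832, 6561, 3240]
r5 m[φ0→rain] = [2916, 5832, 2187]
r5 m[φ0→ice] = [45927, 40824, 30618]
r5 m[φ0→sprk] = [4536, 5103, 2520]
r5 m[φ1→rain] = [63, 63, 63]
r5 m[φ1→wind] = [142884, 244944, 367416]
r5 m[φ1→cld] = [46656, 52488, 40824]
r5 m[φ2→slip] = [52488, 29160, 52488]
r5 m[φ2→fog] = [34992, 52488, 17496]
r5 m[φ2→sprk] = [9, 9, 9]
r5 m[φ3→ice] = [1, 9, 5]
r5 m[φ4→cld] = [1, 7, 4]
r5 m[φ5→sprk] = [9, 3, 3]
r5 m[rain→φ0] = [63, 63, 63]
r5 m[rain→φ1] = [2916, 5832, 2187]
r5 m[slip→φ2] = [1, 1, 1]
r5 m[ice→φ0] = [1, 9, 5]
r5 m[ice→φ3] = [6561, 5832, 4374]
r5 m[wind→φ1] = [1, 1, 1]
r5 m[cld→φ1] = [1, 7, 4]
r5 m[cld→φ4] = [64, 81, 81]
r5 m[fog→φ2] = [1, 1, 1]
r5 m[sprk→φ0] = [81, 27, 27]
r5 m[sprk→φ2] = [5832, 2187, 1080]
r5 m[sprk→φ5] = [5832, 6561, 3240]
r6 m[φ0→rain] = [2916, 5832, 2187]
r6 m[φ0→ice] = [45927, 40824, 30618]
r6 m[φ0→sprk] = [4536, 5103, 2520]
r6 m[φ1→rain] = [63, 63, 63]
r6 m[φ1→wind] = [142884, 244944, 367416]
r6 m[φ1→cld] = [46656, 52488, 40824]
r6 m[φ2→slip] = [52488, 29160, 52488]
r6 m[φ2→fog] = [34992, 52488, 17496]
r6 m[φ2→sprk] = [9, 9, 9]
r6 m[φ3→ice] = [1, 9, 5]
r6 m[φ4→cld] = [1, 7, 4]
r6 m[φ5→sprk] = [9, 3, 3]
r6 m[rain→φ0] = [63, 63, 63]
r6 m[rain→φ1] = [2916, 5832, 2187]
r6 m[slip→φ2] = [1, 1, 1]
r6 m[ice→φ0] = [1, 9, 5]
r6 m[ice→φ3] = [45927, 40824, 30618]
r6 m[wind→φ1] = [1, 1, 1]
r6 m[cld→φ1] = [1, 7, 4]
r6 m[cld→φ4] = [46656, 52488, 40824]
r6 m[fog→φ2] = [1, 1, 1]
r6 m[sprk→φ0] = [81, 27, 27]
r6 m[sprk→φ2] = [40824, 15309, 7560]
r6 m[sprk→φ5] = [40824, 45927, 22680]
r7 m[φ0→rain] = [2916, 5832, 2187]
r7 m[φ0→ice] = [45927, 40824, 30618]
r7 m[φ0→sprk] = [4536, 5103, 2520]
r7 m[φ1→rain] = [63, 63, 63]
r7 m[φ1→wind] = [142884, 244944, 367416]
r7 m[φ1→cld] = [46656, 52488, 40824]
r7 m[φ2→slip] = [367416, 204120, 367416]
r7 m[φ2→fog] = [244944, 367416, 122472]
r7 m[φ2→sprk] = [9, 9, 9]
r7 m[φ3→ice] = [1, 9, 5]
r7 m[φ4→cld] = [1, 7, 4]
r7 m[φ5→sprk] = [9, 3, 3]
r7 m[rain→φ0] = [63, 63, 63]
r7 m[rain→φ1] = [2916, 5832, 2187]
r7 m[slip→φ2] = [1, 1, 1]
r7 m[ice→φ0] = [1, 9, 5]
r7 m[ice→φ3] = [45927, 40824, 30618]
r7 m[wind→φ1] = [1, 1, 1]
r7 m[cld→φ1] = [1, 7, 4]
r7 m[cld→φ4] = [46656, 52488, 40824]
r7 m[fog→φ2] = [1, 1, 1]
r7 m[sprk→φ0] = [81, 27, 27]
r7 m[sprk→φ2] = [40824, 15309, 7560]
r7 m[sprk→φ5] = [40824, 45927, 22680]
r8 m[φ0→rain] = [2916, 5832, 2187]
r8 m[φ0→ice] = [45927, 40824, 30618]
r8 m[φ0→sprk] = [4536, 5103, 2520]
r8 m[φ1→rain] = [63, 63, 63]
r8 m[φ1→wind] = [142884, 244944, 367416]
r8 m[φ1→cld] = [46656, 52488, 40824]
r8 m[φ2→slip] = [367416, 204120, 367416]
r8 m[φ2→fog] = [244944, 367416, 122472]
r8 m[φ2→sprk] = [9, 9, 9]
r8 m[φ3→ice] = [1, 9, 5]
r8 m[φ4→cld] = [1, 7, 4]
r8 m[φ5→sprk] = [9, 3, 3]
r8 m[rain→φ0] = [63, 63, 63]
r8 m[rain→φ1] = [2916, 5832, 2187]
r8 m[slip→φ2] = [1, 1, 1]
r8 m[ice→φ0] = [1, 9, 5]
r8 m[ice→φ3] = [45927, 40824, 30618]
r8 m[wind→φ1] = [1, 1, 1]
r8 m[cld→φ1] = [1, 7, 4]
r8 m[cld→φ4] = [46656, 52488, 40824]
r8 m[fog→φ2] = [1, 1, 1]
r8 m[sprk→φ0] = [81, 27, 27]
r8 m[sprk→φ2] = [40824, 15309, 7560]
r8 m[sprk→φ5] = [40824, 45927, 22680]
fixed point reached at round 8
traceback from rain: (rain=1, slip=0, ice=1, wind=2, cld=1, fog=1, sprk=0), score=367416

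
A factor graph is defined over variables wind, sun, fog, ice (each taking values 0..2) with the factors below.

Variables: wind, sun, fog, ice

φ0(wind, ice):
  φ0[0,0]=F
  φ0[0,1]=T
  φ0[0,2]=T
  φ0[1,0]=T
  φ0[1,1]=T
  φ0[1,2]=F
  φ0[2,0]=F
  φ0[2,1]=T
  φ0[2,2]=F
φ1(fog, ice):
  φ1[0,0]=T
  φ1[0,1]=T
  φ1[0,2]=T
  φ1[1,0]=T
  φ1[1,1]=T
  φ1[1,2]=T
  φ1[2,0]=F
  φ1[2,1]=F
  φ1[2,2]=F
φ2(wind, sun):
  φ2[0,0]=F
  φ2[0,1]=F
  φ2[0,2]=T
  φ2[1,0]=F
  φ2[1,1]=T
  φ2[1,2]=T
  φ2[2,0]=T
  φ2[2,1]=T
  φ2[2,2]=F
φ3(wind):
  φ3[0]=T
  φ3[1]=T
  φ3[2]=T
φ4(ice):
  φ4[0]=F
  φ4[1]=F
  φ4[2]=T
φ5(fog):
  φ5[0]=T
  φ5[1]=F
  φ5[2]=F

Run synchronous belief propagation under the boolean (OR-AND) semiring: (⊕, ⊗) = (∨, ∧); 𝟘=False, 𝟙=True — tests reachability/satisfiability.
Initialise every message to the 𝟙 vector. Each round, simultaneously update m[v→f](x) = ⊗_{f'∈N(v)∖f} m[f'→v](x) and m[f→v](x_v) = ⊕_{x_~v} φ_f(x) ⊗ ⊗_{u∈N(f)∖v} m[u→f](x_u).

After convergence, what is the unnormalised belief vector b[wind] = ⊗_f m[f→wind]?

b[wind] = [T, F, F]

init: all messages = 𝟙 over 3 values
r1 m[φ0→wind] = [T, T, T]
r1 m[φ0→ice] = [T, T, T]
r1 m[φ1→fog] = [T, T, F]
r1 m[φ1→ice] = [T, T, T]
r1 m[φ2→wind] = [T, T, T]
r1 m[φ2→sun] = [T, T, T]
r1 m[φ3→wind] = [T, T, T]
r1 m[φ4→ice] = [F, F, T]
r1 m[φ5→fog] = [T, F, F]
r1 m[wind→φ0] = [T, T, T]
r1 m[wind→φ2] = [T, T, T]
r1 m[wind→φ3] = [T, T, T]
r1 m[sun→φ2] = [T, T, T]
r1 m[fog→φ1] = [T, T, T]
r1 m[fog→φ5] = [T, T, T]
r1 m[ice→φ0] = [T, T, T]
r1 m[ice→φ1] = [T, T, T]
r1 m[ice→φ4] = [T, T, T]
r2 m[φ0→wind] = [T, T, T]
r2 m[φ0→ice] = [T, T, T]
r2 m[φ1→fog] = [T, T, F]
r2 m[φ1→ice] = [T, T, T]
r2 m[φ2→wind] = [T, T, T]
r2 m[φ2→sun] = [T, T, T]
r2 m[φ3→wind] = [T, T, T]
r2 m[φ4→ice] = [F, F, T]
r2 m[φ5→fog] = [T, F, F]
r2 m[wind→φ0] = [T, T, T]
r2 m[wind→φ2] = [T, T, T]
r2 m[wind→φ3] = [T, T, T]
r2 m[sun→φ2] = [T, T, T]
r2 m[fog→φ1] = [T, F, F]
r2 m[fog→φ5] = [T, T, F]
r2 m[ice→φ0] = [F, F, T]
r2 m[ice→φ1] = [F, F, T]
r2 m[ice→φ4] = [T, T, T]
r3 m[φ0→wind] = [T, F, F]
r3 m[φ0→ice] = [T, T, T]
r3 m[φ1→fog] = [T, T, F]
r3 m[φ1→ice] = [T, T, T]
r3 m[φ2→wind] = [T, T, T]
r3 m[φ2→sun] = [T, T, T]
r3 m[φ3→wind] = [T, T, T]
r3 m[φ4→ice] = [F, F, T]
r3 m[φ5→fog] = [T, F, F]
r3 m[wind→φ0] = [T, T, T]
r3 m[wind→φ2] = [T, T, T]
r3 m[wind→φ3] = [T, T, T]
r3 m[sun→φ2] = [T, T, T]
r3 m[fog→φ1] = [T, F, F]
r3 m[fog→φ5] = [T, T, F]
r3 m[ice→φ0] = [F, F, T]
r3 m[ice→φ1] = [F, F, T]
r3 m[ice→φ4] = [T, T, T]
r4 m[φ0→wind] = [T, F, F]
r4 m[φ0→ice] = [T, T, T]
r4 m[φ1→fog] = [T, T, F]
r4 m[φ1→ice] = [T, T, T]
r4 m[φ2→wind] = [T, T, T]
r4 m[φ2→sun] = [T, T, T]
r4 m[φ3→wind] = [T, T, T]
r4 m[φ4→ice] = [F, F, T]
r4 m[φ5→fog] = [T, F, F]
r4 m[wind→φ0] = [T, T, T]
r4 m[wind→φ2] = [T, F, F]
r4 m[wind→φ3] = [T, F, F]
r4 m[sun→φ2] = [T, T, T]
r4 m[fog→φ1] = [T, F, F]
r4 m[fog→φ5] = [T, T, F]
r4 m[ice→φ0] = [F, F, T]
r4 m[ice→φ1] = [F, F, T]
r4 m[ice→φ4] = [T, T, T]
r5 m[φ0→wind] = [T, F, F]
r5 m[φ0→ice] = [T, T, T]
r5 m[φ1→fog] = [T, T, F]
r5 m[φ1→ice] = [T, T, T]
r5 m[φ2→wind] = [T, T, T]
r5 m[φ2→sun] = [F, F, T]
r5 m[φ3→wind] = [T, T, T]
r5 m[φ4→ice] = [F, F, T]
r5 m[φ5→fog] = [T, F, F]
r5 m[wind→φ0] = [T, T, T]
r5 m[wind→φ2] = [T, F, F]
r5 m[wind→φ3] = [T, F, F]
r5 m[sun→φ2] = [T, T, T]
r5 m[fog→φ1] = [T, F, F]
r5 m[fog→φ5] = [T, T, F]
r5 m[ice→φ0] = [F, F, T]
r5 m[ice→φ1] = [F, F, T]
r5 m[ice→φ4] = [T, T, T]
r6 m[φ0→wind] = [T, F, F]
r6 m[φ0→ice] = [T, T, T]
r6 m[φ1→fog] = [T, T, F]
r6 m[φ1→ice] = [T, T, T]
r6 m[φ2→wind] = [T, T, T]
r6 m[φ2→sun] = [F, F, T]
r6 m[φ3→wind] = [T, T, T]
r6 m[φ4→ice] = [F, F, T]
r6 m[φ5→fog] = [T, F, F]
r6 m[wind→φ0] = [T, T, T]
r6 m[wind→φ2] = [T, F, F]
r6 m[wind→φ3] = [T, F, F]
r6 m[sun→φ2] = [T, T, T]
r6 m[fog→φ1] = [T, F, F]
r6 m[fog→φ5] = [T, T, F]
r6 m[ice→φ0] = [F, F, T]
r6 m[ice→φ1] = [F, F, T]
r6 m[ice→φ4] = [T, T, T]
fixed point reached at round 6
b[wind] = ⊗ incoming = [T, F, F]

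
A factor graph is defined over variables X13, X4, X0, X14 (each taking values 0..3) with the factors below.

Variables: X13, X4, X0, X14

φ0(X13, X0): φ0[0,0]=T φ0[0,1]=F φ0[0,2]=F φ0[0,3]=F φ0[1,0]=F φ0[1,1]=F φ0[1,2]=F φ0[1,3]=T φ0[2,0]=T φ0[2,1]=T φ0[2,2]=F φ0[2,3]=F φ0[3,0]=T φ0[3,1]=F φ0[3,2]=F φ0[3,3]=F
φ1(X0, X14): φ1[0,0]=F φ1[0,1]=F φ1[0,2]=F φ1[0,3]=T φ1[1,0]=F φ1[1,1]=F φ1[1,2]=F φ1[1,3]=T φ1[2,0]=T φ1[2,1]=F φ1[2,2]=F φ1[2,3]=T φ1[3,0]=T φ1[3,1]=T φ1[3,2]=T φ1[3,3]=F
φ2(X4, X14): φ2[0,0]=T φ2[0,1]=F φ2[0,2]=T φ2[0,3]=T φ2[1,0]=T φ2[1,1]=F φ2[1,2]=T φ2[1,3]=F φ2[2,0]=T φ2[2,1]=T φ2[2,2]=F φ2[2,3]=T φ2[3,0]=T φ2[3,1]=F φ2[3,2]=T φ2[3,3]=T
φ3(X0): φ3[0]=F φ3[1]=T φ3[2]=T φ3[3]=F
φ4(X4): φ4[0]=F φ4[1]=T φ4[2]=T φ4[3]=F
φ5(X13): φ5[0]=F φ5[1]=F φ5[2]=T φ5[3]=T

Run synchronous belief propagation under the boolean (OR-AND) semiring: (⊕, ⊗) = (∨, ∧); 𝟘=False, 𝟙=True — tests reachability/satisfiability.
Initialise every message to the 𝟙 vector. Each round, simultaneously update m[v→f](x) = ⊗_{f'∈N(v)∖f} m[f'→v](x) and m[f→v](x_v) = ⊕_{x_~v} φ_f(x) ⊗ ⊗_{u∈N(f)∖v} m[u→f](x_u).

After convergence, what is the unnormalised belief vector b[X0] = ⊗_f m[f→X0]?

init: all messages = 𝟙 over 4 values
r1 m[φ0→X13] = [T, T, T, T]
r1 m[φ0→X0] = [T, T, F, T]
r1 m[φ1→X0] = [T, T, T, T]
r1 m[φ1→X14] = [T, T, T, T]
r1 m[φ2→X4] = [T, T, T, T]
r1 m[φ2→X14] = [T, T, T, T]
r1 m[φ3→X0] = [F, T, T, F]
r1 m[φ4→X4] = [F, T, T, F]
r1 m[φ5→X13] = [F, F, T, T]
r1 m[X13→φ0] = [T, T, T, T]
r1 m[X13→φ5] = [T, T, T, T]
r1 m[X4→φ2] = [T, T, T, T]
r1 m[X4→φ4] = [T, T, T, T]
r1 m[X0→φ0] = [T, T, T, T]
r1 m[X0→φ1] = [T, T, T, T]
r1 m[X0→φ3] = [T, T, T, T]
r1 m[X14→φ1] = [T, T, T, T]
r1 m[X14→φ2] = [T, T, T, T]
r2 m[φ0→X13] = [T, T, T, T]
r2 m[φ0→X0] = [T, T, F, T]
r2 m[φ1→X0] = [T, T, T, T]
r2 m[φ1→X14] = [T, T, T, T]
r2 m[φ2→X4] = [T, T, T, T]
r2 m[φ2→X14] = [T, T, T, T]
r2 m[φ3→X0] = [F, T, T, F]
r2 m[φ4→X4] = [F, T, T, F]
r2 m[φ5→X13] = [F, F, T, T]
r2 m[X13→φ0] = [F, F, T, T]
r2 m[X13→φ5] = [T, T, T, T]
r2 m[X4→φ2] = [F, T, T, F]
r2 m[X4→φ4] = [T, T, T, T]
r2 m[X0→φ0] = [F, T, T, F]
r2 m[X0→φ1] = [F, T, F, F]
r2 m[X0→φ3] = [T, T, F, T]
r2 m[X14→φ1] = [T, T, T, T]
r2 m[X14→φ2] = [T, T, T, T]
r3 m[φ0→X13] = [F, F, T, F]
r3 m[φ0→X0] = [T, T, F, F]
r3 m[φ1→X0] = [T, T, T, T]
r3 m[φ1→X14] = [F, F, F, T]
r3 m[φ2→X4] = [T, T, T, T]
r3 m[φ2→X14] = [T, T, T, T]
r3 m[φ3→X0] = [F, T, T, F]
r3 m[φ4→X4] = [F, T, T, F]
r3 m[φ5→X13] = [F, F, T, T]
r3 m[X13→φ0] = [F, F, T, T]
r3 m[X13→φ5] = [T, T, T, T]
r3 m[X4→φ2] = [F, T, T, F]
r3 m[X4→φ4] = [T, T, T, T]
r3 m[X0→φ0] = [F, T, T, F]
r3 m[X0→φ1] = [F, T, F, F]
r3 m[X0→φ3] = [T, T, F, T]
r3 m[X14→φ1] = [T, T, T, T]
r3 m[X14→φ2] = [T, T, T, T]
r4 m[φ0→X13] = [F, F, T, F]
r4 m[φ0→X0] = [T, T, F, F]
r4 m[φ1→X0] = [T, T, T, T]
r4 m[φ1→X14] = [F, F, F, T]
r4 m[φ2→X4] = [T, T, T, T]
r4 m[φ2→X14] = [T, T, T, T]
r4 m[φ3→X0] = [F, T, T, F]
r4 m[φ4→X4] = [F, T, T, F]
r4 m[φ5→X13] = [F, F, T, T]
r4 m[X13→φ0] = [F, F, T, T]
r4 m[X13→φ5] = [F, F, T, F]
r4 m[X4→φ2] = [F, T, T, F]
r4 m[X4→φ4] = [T, T, T, T]
r4 m[X0→φ0] = [F, T, T, F]
r4 m[X0→φ1] = [F, T, F, F]
r4 m[X0→φ3] = [T, T, F, F]
r4 m[X14→φ1] = [T, T, T, T]
r4 m[X14→φ2] = [F, F, F, T]
r5 m[φ0→X13] = [F, F, T, F]
r5 m[φ0→X0] = [T, T, F, F]
r5 m[φ1→X0] = [T, T, T, T]
r5 m[φ1→X14] = [F, F, F, T]
r5 m[φ2→X4] = [T, F, T, T]
r5 m[φ2→X14] = [T, T, T, T]
r5 m[φ3→X0] = [F, T, T, F]
r5 m[φ4→X4] = [F, T, T, F]
r5 m[φ5→X13] = [F, F, T, T]
r5 m[X13→φ0] = [F, F, T, T]
r5 m[X13→φ5] = [F, F, T, F]
r5 m[X4→φ2] = [F, T, T, F]
r5 m[X4→φ4] = [T, T, T, T]
r5 m[X0→φ0] = [F, T, T, F]
r5 m[X0→φ1] = [F, T, F, F]
r5 m[X0→φ3] = [T, T, F, F]
r5 m[X14→φ1] = [T, T, T, T]
r5 m[X14→φ2] = [F, F, F, T]
r6 m[φ0→X13] = [F, F, T, F]
r6 m[φ0→X0] = [T, T, F, F]
r6 m[φ1→X0] = [T, T, T, T]
r6 m[φ1→X14] = [F, F, F, T]
r6 m[φ2→X4] = [T, F, T, T]
r6 m[φ2→X14] = [T, T, T, T]
r6 m[φ3→X0] = [F, T, T, F]
r6 m[φ4→X4] = [F, T, T, F]
r6 m[φ5→X13] = [F, F, T, T]
r6 m[X13→φ0] = [F, F, T, T]
r6 m[X13→φ5] = [F, F, T, F]
r6 m[X4→φ2] = [F, T, T, F]
r6 m[X4→φ4] = [T, F, T, T]
r6 m[X0→φ0] = [F, T, T, F]
r6 m[X0→φ1] = [F, T, F, F]
r6 m[X0→φ3] = [T, T, F, F]
r6 m[X14→φ1] = [T, T, T, T]
r6 m[X14→φ2] = [F, F, F, T]
r7 m[φ0→X13] = [F, F, T, F]
r7 m[φ0→X0] = [T, T, F, F]
r7 m[φ1→X0] = [T, T, T, T]
r7 m[φ1→X14] = [F, F, F, T]
r7 m[φ2→X4] = [T, F, T, T]
r7 m[φ2→X14] = [T, T, T, T]
r7 m[φ3→X0] = [F, T, T, F]
r7 m[φ4→X4] = [F, T, T, F]
r7 m[φ5→X13] = [F, F, T, T]
r7 m[X13→φ0] = [F, F, T, T]
r7 m[X13→φ5] = [F, F, T, F]
r7 m[X4→φ2] = [F, T, T, F]
r7 m[X4→φ4] = [T, F, T, T]
r7 m[X0→φ0] = [F, T, T, F]
r7 m[X0→φ1] = [F, T, F, F]
r7 m[X0→φ3] = [T, T, F, F]
r7 m[X14→φ1] = [T, T, T, T]
r7 m[X14→φ2] = [F, F, F, T]
fixed point reached at round 7
b[X0] = ⊗ incoming = [F, T, F, F]

b[X0] = [F, T, F, F]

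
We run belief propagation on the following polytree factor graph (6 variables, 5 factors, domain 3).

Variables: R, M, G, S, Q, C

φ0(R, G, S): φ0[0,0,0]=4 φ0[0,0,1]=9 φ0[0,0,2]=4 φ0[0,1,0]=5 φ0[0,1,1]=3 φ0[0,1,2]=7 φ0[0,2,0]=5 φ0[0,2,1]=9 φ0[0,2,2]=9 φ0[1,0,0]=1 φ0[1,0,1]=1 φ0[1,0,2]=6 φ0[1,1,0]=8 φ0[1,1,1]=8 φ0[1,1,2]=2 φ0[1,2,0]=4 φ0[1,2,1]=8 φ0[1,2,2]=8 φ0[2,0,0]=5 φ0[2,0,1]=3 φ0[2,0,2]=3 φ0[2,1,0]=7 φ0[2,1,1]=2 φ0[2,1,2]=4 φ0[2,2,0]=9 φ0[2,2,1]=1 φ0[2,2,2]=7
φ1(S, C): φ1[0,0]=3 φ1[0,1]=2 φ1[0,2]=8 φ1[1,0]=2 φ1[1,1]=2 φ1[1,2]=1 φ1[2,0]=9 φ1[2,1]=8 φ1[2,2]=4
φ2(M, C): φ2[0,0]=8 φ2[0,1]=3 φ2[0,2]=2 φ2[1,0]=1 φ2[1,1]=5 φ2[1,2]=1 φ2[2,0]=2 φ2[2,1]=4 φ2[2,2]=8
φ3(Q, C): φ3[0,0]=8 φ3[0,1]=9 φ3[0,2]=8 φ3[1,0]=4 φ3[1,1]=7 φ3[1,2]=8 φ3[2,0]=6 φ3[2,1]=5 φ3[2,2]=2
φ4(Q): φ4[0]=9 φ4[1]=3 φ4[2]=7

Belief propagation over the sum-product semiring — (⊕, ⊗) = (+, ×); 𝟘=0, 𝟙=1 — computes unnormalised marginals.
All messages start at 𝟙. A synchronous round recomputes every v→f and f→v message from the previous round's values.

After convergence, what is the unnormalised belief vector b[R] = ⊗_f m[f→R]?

b[R] = [1001754, 833684, 829790]

init: all messages = 𝟙 over 3 values
r1 m[φ0→R] = [55, 46, 41]
r1 m[φ0→G] = [36, 46, 60]
r1 m[φ0→S] = [48, 44, 50]
r1 m[φ1→S] = [13, 5, 21]
r1 m[φ1→C] = [14, 12, 13]
r1 m[φ2→M] = [13, 7, 14]
r1 m[φ2→C] = [11, 12, 11]
r1 m[φ3→Q] = [25, 19, 13]
r1 m[φ3→C] = [18, 21, 18]
r1 m[φ4→Q] = [9, 3, 7]
r1 m[R→φ0] = [1, 1, 1]
r1 m[M→φ2] = [1, 1, 1]
r1 m[G→φ0] = [1, 1, 1]
r1 m[S→φ0] = [1, 1, 1]
r1 m[S→φ1] = [1, 1, 1]
r1 m[Q→φ3] = [1, 1, 1]
r1 m[Q→φ4] = [1, 1, 1]
r1 m[C→φ1] = [1, 1, 1]
r1 m[C→φ2] = [1, 1, 1]
r1 m[C→φ3] = [1, 1, 1]
r2 m[φ0→R] = [55, 46, 41]
r2 m[φ0→G] = [36, 46, 60]
r2 m[φ0→S] = [48, 44, 50]
r2 m[φ1→S] = [13, 5, 21]
r2 m[φ1→C] = [14, 12, 13]
r2 m[φ2→M] = [13, 7, 14]
r2 m[φ2→C] = [11, 12, 11]
r2 m[φ3→Q] = [25, 19, 13]
r2 m[φ3→C] = [18, 21, 18]
r2 m[φ4→Q] = [9, 3, 7]
r2 m[R→φ0] = [1, 1, 1]
r2 m[M→φ2] = [1, 1, 1]
r2 m[G→φ0] = [1, 1, 1]
r2 m[S→φ0] = [13, 5, 21]
r2 m[S→φ1] = [48, 44, 50]
r2 m[Q→φ3] = [9, 3, 7]
r2 m[Q→φ4] = [25, 19, 13]
r2 m[C→φ1] = [198, 252, 198]
r2 m[C→φ2] = [252, 252, 234]
r2 m[C→φ3] = [154, 144, 143]
r3 m[φ0→R] = [707, 590, 597]
r3 m[φ0→G] = [468, 598, 828]
r3 m[φ0→S] = [48, 44, 50]
r3 m[φ1→S] = [2682, 1098, 4590]
r3 m[φ1→C] = [682, 584, 628]
r3 m[φ2→M] = [3240, 1746, 3384]
r3 m[φ2→C] = [11, 12, 11]
r3 m[φ3→Q] = [3672, 2768, 1930]
r3 m[φ3→C] = [126, 137, 110]
r3 m[φ4→Q] = [9, 3, 7]
r3 m[R→φ0] = [1, 1, 1]
r3 m[M→φ2] = [1, 1, 1]
r3 m[G→φ0] = [1, 1, 1]
r3 m[S→φ0] = [13, 5, 21]
r3 m[S→φ1] = [48, 44, 50]
r3 m[Q→φ3] = [9, 3, 7]
r3 m[Q→φ4] = [25, 19, 13]
r3 m[C→φ1] = [198, 252, 198]
r3 m[C→φ2] = [252, 252, 234]
r3 m[C→φ3] = [154, 144, 143]
r4 m[φ0→R] = [707, 590, 597]
r4 m[φ0→G] = [468, 598, 828]
r4 m[φ0→S] = [48, 44, 50]
r4 m[φ1→S] = [2682, 1098, 4590]
r4 m[φ1→C] = [682, 584, 628]
r4 m[φ2→M] = [3240, 1746, 3384]
r4 m[φ2→C] = [11, 12, 11]
r4 m[φ3→Q] = [3672, 2768, 1930]
r4 m[φ3→C] = [126, 137, 110]
r4 m[φ4→Q] = [9, 3, 7]
r4 m[R→φ0] = [1, 1, 1]
r4 m[M→φ2] = [1, 1, 1]
r4 m[G→φ0] = [1, 1, 1]
r4 m[S→φ0] = [2682, 1098, 4590]
r4 m[S→φ1] = [48, 44, 50]
r4 m[Q→φ3] = [9, 3, 7]
r4 m[Q→φ4] = [3672, 2768, 1930]
r4 m[C→φ1] = [1386, 1644, 1210]
r4 m[C→φ2] = [85932, 80008, 69080]
r4 m[C→φ3] = [7502, 7008, 6908]
r5 m[φ0→R] = [152406, 126972, 127170]
r5 m[φ0→G] = [100764, 127584, 178200]
r5 m[φ0→S] = [48, 44, 50]
r5 m[φ1→S] = [17126, 7270, 30466]
r5 m[φ1→C] = [682, 584, 628]
r5 m[φ2→M] = [1065640, 555052, 1044536]
r5 m[φ2→C] = [11, 12, 11]
r5 m[φ3→Q] = [178352, 134328, 93868]
r5 m[φ3→C] = [126, 137, 110]
r5 m[φ4→Q] = [9, 3, 7]
r5 m[R→φ0] = [1, 1, 1]
r5 m[M→φ2] = [1, 1, 1]
r5 m[G→φ0] = [1, 1, 1]
r5 m[S→φ0] = [2682, 1098, 4590]
r5 m[S→φ1] = [48, 44, 50]
r5 m[Q→φ3] = [9, 3, 7]
r5 m[Q→φ4] = [3672, 2768, 1930]
r5 m[C→φ1] = [1386, 1644, 1210]
r5 m[C→φ2] = [85932, 80008, 69080]
r5 m[C→φ3] = [7502, 7008, 6908]
r6 m[φ0→R] = [152406, 126972, 127170]
r6 m[φ0→G] = [100764, 127584, 178200]
r6 m[φ0→S] = [48, 44, 50]
r6 m[φ1→S] = [17126, 7270, 30466]
r6 m[φ1→C] = [682, 584, 628]
r6 m[φ2→M] = [1065640, 555052, 1044536]
r6 m[φ2→C] = [11, 12, 11]
r6 m[φ3→Q] = [178352, 134328, 93868]
r6 m[φ3→C] = [126, 137, 110]
r6 m[φ4→Q] = [9, 3, 7]
r6 m[R→φ0] = [1, 1, 1]
r6 m[M→φ2] = [1, 1, 1]
r6 m[G→φ0] = [1, 1, 1]
r6 m[S→φ0] = [17126, 7270, 30466]
r6 m[S→φ1] = [48, 44, 50]
r6 m[Q→φ3] = [9, 3, 7]
r6 m[Q→φ4] = [178352, 134328, 93868]
r6 m[C→φ1] = [1386, 1644, 1210]
r6 m[C→φ2] = [85932, 80008, 69080]
r6 m[C→φ3] = [7502, 7008, 6908]
r7 m[φ0→R] = [1001754, 833684, 829790]
r7 m[φ0→G] = [661828, 833088, 1170312]
r7 m[φ0→S] = [48, 44, 50]
r7 m[φ1→S] = [17126, 7270, 30466]
r7 m[φ1→C] = [682, 584, 628]
r7 m[φ2→M] = [1065640, 555052, 1044536]
r7 m[φ2→C] = [11, 12, 11]
r7 m[φ3→Q] = [178352, 134328, 93868]
r7 m[φ3→C] = [126, 137, 110]
r7 m[φ4→Q] = [9, 3, 7]
r7 m[R→φ0] = [1, 1, 1]
r7 m[M→φ2] = [1, 1, 1]
r7 m[G→φ0] = [1, 1, 1]
r7 m[S→φ0] = [17126, 7270, 30466]
r7 m[S→φ1] = [48, 44, 50]
r7 m[Q→φ3] = [9, 3, 7]
r7 m[Q→φ4] = [178352, 134328, 93868]
r7 m[C→φ1] = [1386, 1644, 1210]
r7 m[C→φ2] = [85932, 80008, 69080]
r7 m[C→φ3] = [7502, 7008, 6908]
r8 m[φ0→R] = [1001754, 833684, 829790]
r8 m[φ0→G] = [661828, 833088, 1170312]
r8 m[φ0→S] = [48, 44, 50]
r8 m[φ1→S] = [17126, 7270, 30466]
r8 m[φ1→C] = [682, 584, 628]
r8 m[φ2→M] = [1065640, 555052, 1044536]
r8 m[φ2→C] = [11, 12, 11]
r8 m[φ3→Q] = [178352, 134328, 93868]
r8 m[φ3→C] = [126, 137, 110]
r8 m[φ4→Q] = [9, 3, 7]
r8 m[R→φ0] = [1, 1, 1]
r8 m[M→φ2] = [1, 1, 1]
r8 m[G→φ0] = [1, 1, 1]
r8 m[S→φ0] = [17126, 7270, 30466]
r8 m[S→φ1] = [48, 44, 50]
r8 m[Q→φ3] = [9, 3, 7]
r8 m[Q→φ4] = [178352, 134328, 93868]
r8 m[C→φ1] = [1386, 1644, 1210]
r8 m[C→φ2] = [85932, 80008, 69080]
r8 m[C→φ3] = [7502, 7008, 6908]
fixed point reached at round 8
b[R] = ⊗ incoming = [1001754, 833684, 829790]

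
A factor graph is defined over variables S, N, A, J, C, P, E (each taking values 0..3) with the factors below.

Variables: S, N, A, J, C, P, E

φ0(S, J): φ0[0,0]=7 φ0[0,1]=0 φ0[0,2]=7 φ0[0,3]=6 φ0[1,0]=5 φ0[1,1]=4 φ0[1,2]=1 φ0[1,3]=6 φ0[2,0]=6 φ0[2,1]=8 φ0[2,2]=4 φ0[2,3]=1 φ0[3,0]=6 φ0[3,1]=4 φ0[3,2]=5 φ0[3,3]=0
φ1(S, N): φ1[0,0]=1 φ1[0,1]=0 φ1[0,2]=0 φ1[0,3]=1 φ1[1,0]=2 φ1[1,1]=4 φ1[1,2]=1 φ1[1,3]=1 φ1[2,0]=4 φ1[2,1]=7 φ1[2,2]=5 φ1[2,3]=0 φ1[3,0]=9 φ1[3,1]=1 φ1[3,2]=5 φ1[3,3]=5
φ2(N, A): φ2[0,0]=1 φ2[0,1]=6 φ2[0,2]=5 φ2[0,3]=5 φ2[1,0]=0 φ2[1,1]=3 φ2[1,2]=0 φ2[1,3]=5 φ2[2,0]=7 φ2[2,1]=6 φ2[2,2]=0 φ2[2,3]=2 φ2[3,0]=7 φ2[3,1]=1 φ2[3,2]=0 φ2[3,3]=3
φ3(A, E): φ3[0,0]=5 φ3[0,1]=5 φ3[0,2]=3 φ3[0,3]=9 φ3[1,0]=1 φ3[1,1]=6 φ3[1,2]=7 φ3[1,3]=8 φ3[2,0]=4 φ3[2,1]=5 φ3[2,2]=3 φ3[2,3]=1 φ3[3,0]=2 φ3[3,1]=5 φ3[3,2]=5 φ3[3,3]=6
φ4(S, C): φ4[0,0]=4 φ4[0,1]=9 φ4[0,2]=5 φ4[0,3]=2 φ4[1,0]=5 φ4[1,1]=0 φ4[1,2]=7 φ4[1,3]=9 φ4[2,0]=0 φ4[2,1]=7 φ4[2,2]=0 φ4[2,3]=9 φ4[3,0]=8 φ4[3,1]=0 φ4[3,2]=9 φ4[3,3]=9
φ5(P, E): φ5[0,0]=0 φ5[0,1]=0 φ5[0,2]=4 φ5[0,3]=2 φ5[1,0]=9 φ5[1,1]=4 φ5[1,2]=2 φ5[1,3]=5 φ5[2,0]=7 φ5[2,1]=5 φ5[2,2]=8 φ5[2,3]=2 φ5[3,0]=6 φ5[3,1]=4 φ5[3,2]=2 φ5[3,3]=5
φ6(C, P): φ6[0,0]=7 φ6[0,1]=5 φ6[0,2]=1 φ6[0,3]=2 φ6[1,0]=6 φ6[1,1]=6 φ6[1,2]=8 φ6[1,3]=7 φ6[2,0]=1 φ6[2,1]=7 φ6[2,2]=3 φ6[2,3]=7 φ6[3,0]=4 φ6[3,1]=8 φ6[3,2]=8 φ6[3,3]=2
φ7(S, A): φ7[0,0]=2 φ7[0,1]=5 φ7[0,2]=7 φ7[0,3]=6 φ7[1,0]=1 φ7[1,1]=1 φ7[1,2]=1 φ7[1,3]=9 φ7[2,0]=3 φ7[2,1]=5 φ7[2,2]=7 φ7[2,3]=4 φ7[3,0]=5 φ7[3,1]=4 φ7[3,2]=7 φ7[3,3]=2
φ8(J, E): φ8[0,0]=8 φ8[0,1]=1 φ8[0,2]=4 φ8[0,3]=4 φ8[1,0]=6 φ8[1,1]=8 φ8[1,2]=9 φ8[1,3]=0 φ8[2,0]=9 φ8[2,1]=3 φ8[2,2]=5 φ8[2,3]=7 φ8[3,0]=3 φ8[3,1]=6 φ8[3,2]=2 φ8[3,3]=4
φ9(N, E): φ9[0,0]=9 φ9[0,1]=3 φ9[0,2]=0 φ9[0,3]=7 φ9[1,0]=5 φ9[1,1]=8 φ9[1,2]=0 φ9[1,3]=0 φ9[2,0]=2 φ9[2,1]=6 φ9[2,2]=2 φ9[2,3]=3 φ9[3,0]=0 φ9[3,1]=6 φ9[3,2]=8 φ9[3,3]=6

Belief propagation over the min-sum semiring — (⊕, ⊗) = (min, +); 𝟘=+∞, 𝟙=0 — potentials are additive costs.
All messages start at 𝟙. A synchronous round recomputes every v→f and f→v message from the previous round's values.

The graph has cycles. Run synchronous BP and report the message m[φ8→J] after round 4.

message @ round 4 = [7, 3, 10, 4]

init: all messages = 𝟙 over 4 values
r1 m[φ0→S] = [0, 1, 1, 0]
r1 m[φ0→J] = [5, 0, 1, 0]
r1 m[φ1→S] = [0, 1, 0, 1]
r1 m[φ1→N] = [1, 0, 0, 0]
r1 m[φ2→N] = [1, 0, 0, 0]
r1 m[φ2→A] = [0, 1, 0, 2]
r1 m[φ3→A] = [3, 1, 1, 2]
r1 m[φ3→E] = [1, 5, 3, 1]
r1 m[φ4→S] = [2, 0, 0, 0]
r1 m[φ4→C] = [0, 0, 0, 2]
r1 m[φ5→P] = [0, 2, 2, 2]
r1 m[φ5→E] = [0, 0, 2, 2]
r1 m[φ6→C] = [1, 6, 1, 2]
r1 m[φ6→P] = [1, 5, 1, 2]
r1 m[φ7→S] = [2, 1, 3, 2]
r1 m[φ7→A] = [1, 1, 1, 2]
r1 m[φ8→J] = [1, 0, 3, 2]
r1 m[φ8→E] = [3, 1, 2, 0]
r1 m[φ9→N] = [0, 0, 2, 0]
r1 m[φ9→E] = [0, 3, 0, 0]
r1 m[S→φ0] = [0, 0, 0, 0]
r1 m[S→φ1] = [0, 0, 0, 0]
r1 m[S→φ4] = [0, 0, 0, 0]
r1 m[S→φ7] = [0, 0, 0, 0]
r1 m[N→φ1] = [0, 0, 0, 0]
r1 m[N→φ2] = [0, 0, 0, 0]
r1 m[N→φ9] = [0, 0, 0, 0]
r1 m[A→φ2] = [0, 0, 0, 0]
r1 m[A→φ3] = [0, 0, 0, 0]
r1 m[A→φ7] = [0, 0, 0, 0]
r1 m[J→φ0] = [0, 0, 0, 0]
r1 m[J→φ8] = [0, 0, 0, 0]
r1 m[C→φ4] = [0, 0, 0, 0]
r1 m[C→φ6] = [0, 0, 0, 0]
r1 m[P→φ5] = [0, 0, 0, 0]
r1 m[P→φ6] = [0, 0, 0, 0]
r1 m[E→φ3] = [0, 0, 0, 0]
r1 m[E→φ5] = [0, 0, 0, 0]
r1 m[E→φ8] = [0, 0, 0, 0]
r1 m[E→φ9] = [0, 0, 0, 0]
r2 m[φ0→S] = [0, 1, 1, 0]
r2 m[φ0→J] = [5, 0, 1, 0]
r2 m[φ1→S] = [0, 1, 0, 1]
r2 m[φ1→N] = [1, 0, 0, 0]
r2 m[φ2→N] = [1, 0, 0, 0]
r2 m[φ2→A] = [0, 1, 0, 2]
r2 m[φ3→A] = [3, 1, 1, 2]
r2 m[φ3→E] = [1, 5, 3, 1]
r2 m[φ4→S] = [2, 0, 0, 0]
r2 m[φ4→C] = [0, 0, 0, 2]
r2 m[φ5→P] = [0, 2, 2, 2]
r2 m[φ5→E] = [0, 0, 2, 2]
r2 m[φ6→C] = [1, 6, 1, 2]
r2 m[φ6→P] = [1, 5, 1, 2]
r2 m[φ7→S] = [2, 1, 3, 2]
r2 m[φ7→A] = [1, 1, 1, 2]
r2 m[φ8→J] = [1, 0, 3, 2]
r2 m[φ8→E] = [3, 1, 2, 0]
r2 m[φ9→N] = [0, 0, 2, 0]
r2 m[φ9→E] = [0, 3, 0, 0]
r2 m[S→φ0] = [4, 2, 3, 3]
r2 m[S→φ1] = [4, 2, 4, 2]
r2 m[S→φ4] = [2, 3, 4, 3]
r2 m[S→φ7] = [2, 2, 1, 1]
r2 m[N→φ1] = [1, 0, 2, 0]
r2 m[N→φ2] = [1, 0, 2, 0]
r2 m[N→φ9] = [2, 0, 0, 0]
r2 m[A→φ2] = [4, 2, 2, 4]
r2 m[A→φ3] = [1, 2, 1, 4]
r2 m[A→φ7] = [3, 2, 1, 4]
r2 m[J→φ0] = [1, 0, 3, 2]
r2 m[J→φ8] = [5, 0, 1, 0]
r2 m[C→φ4] = [1, 6, 1, 2]
r2 m[C→φ6] = [0, 0, 0, 2]
r2 m[P→φ5] = [1, 5, 1, 2]
r2 m[P→φ6] = [0, 2, 2, 2]
r2 m[E→φ3] = [3, 4, 4, 2]
r2 m[E→φ5] = [4, 9, 5, 1]
r2 m[E→φ8] = [1, 8, 5, 3]
r2 m[E→φ9] = [4, 6, 7, 3]
r3 m[φ0→S] = [0, 4, 3, 2]
r3 m[φ0→J] = [7, 4, 3, 3]
r3 m[φ1→S] = [0, 1, 0, 1]
r3 m[φ1→N] = [4, 3, 3, 3]
r3 m[φ2→N] = [5, 2, 2, 2]
r3 m[φ2→A] = [0, 1, 0, 3]
r3 m[φ3→A] = [7, 4, 3, 5]
r3 m[φ3→E] = [3, 6, 4, 2]
r3 m[φ4→S] = [4, 6, 1, 6]
r3 m[φ4→C] = [4, 3, 4, 4]
r3 m[φ5→P] = [3, 6, 3, 6]
r3 m[φ5→E] = [1, 1, 4, 3]
r3 m[φ6→C] = [3, 6, 1, 4]
r3 m[φ6→P] = [1, 5, 1, 2]
r3 m[φ7→S] = [5, 2, 6, 6]
r3 m[φ7→A] = [3, 3, 3, 3]
r3 m[φ8→J] = [7, 3, 10, 4]
r3 m[φ8→E] = [3, 4, 2, 0]
r3 m[φ9→N] = [7, 3, 6, 4]
r3 m[φ9→E] = [0, 5, 0, 0]
r3 m[S→φ0] = [4, 2, 3, 3]
r3 m[S→φ1] = [4, 2, 4, 2]
r3 m[S→φ4] = [2, 3, 4, 3]
r3 m[S→φ7] = [2, 2, 1, 1]
r3 m[N→φ1] = [1, 0, 2, 0]
r3 m[N→φ2] = [1, 0, 2, 0]
r3 m[N→φ9] = [2, 0, 0, 0]
r3 m[A→φ2] = [4, 2, 2, 4]
r3 m[A→φ3] = [1, 2, 1, 4]
r3 m[A→φ7] = [3, 2, 1, 4]
r3 m[J→φ0] = [1, 0, 3, 2]
r3 m[J→φ8] = [5, 0, 1, 0]
r3 m[C→φ4] = [1, 6, 1, 2]
r3 m[C→φ6] = [0, 0, 0, 2]
r3 m[P→φ5] = [1, 5, 1, 2]
r3 m[P→φ6] = [0, 2, 2, 2]
r3 m[E→φ3] = [3, 4, 4, 2]
r3 m[E→φ5] = [4, 9, 5, 1]
r3 m[E→φ8] = [1, 8, 5, 3]
r3 m[E→φ9] = [4, 6, 7, 3]
r4 m[φ0→S] = [0, 4, 3, 2]
r4 m[φ0→J] = [7, 4, 3, 3]
r4 m[φ1→S] = [0, 1, 0, 1]
r4 m[φ1→N] = [4, 3, 3, 3]
r4 m[φ2→N] = [5, 2, 2, 2]
r4 m[φ2→A] = [0, 1, 0, 3]
r4 m[φ3→A] = [7, 4, 3, 5]
r4 m[φ3→E] = [3, 6, 4, 2]
r4 m[φ4→S] = [4, 6, 1, 6]
r4 m[φ4→C] = [4, 3, 4, 4]
r4 m[φ5→P] = [3, 6, 3, 6]
r4 m[φ5→E] = [1, 1, 4, 3]
r4 m[φ6→C] = [3, 6, 1, 4]
r4 m[φ6→P] = [1, 5, 1, 2]
r4 m[φ7→S] = [5, 2, 6, 6]
r4 m[φ7→A] = [3, 3, 3, 3]
r4 m[φ8→J] = [7, 3, 10, 4]
r4 m[φ8→E] = [3, 4, 2, 0]
r4 m[φ9→N] = [7, 3, 6, 4]
r4 m[φ9→E] = [0, 5, 0, 0]
r4 m[S→φ0] = [9, 9, 7, 13]
r4 m[S→φ1] = [9, 12, 10, 14]
r4 m[S→φ4] = [5, 7, 9, 9]
r4 m[S→φ7] = [4, 11, 4, 9]
r4 m[N→φ1] = [12, 5, 8, 6]
r4 m[N→φ2] = [11, 6, 9, 7]
r4 m[N→φ9] = [9, 5, 5, 5]
r4 m[A→φ2] = [10, 7, 6, 8]
r4 m[A→φ3] = [3, 4, 3, 6]
r4 m[A→φ7] = [7, 5, 3, 8]
r4 m[J→φ0] = [7, 3, 10, 4]
r4 m[J→φ8] = [7, 4, 3, 3]
r4 m[C→φ4] = [3, 6, 1, 4]
r4 m[C→φ6] = [4, 3, 4, 4]
r4 m[P→φ5] = [1, 5, 1, 2]
r4 m[P→φ6] = [3, 6, 3, 6]
r4 m[E→φ3] = [4, 10, 6, 3]
r4 m[E→φ5] = [6, 15, 6, 2]
r4 m[E→φ8] = [4, 12, 8, 5]
r4 m[E→φ9] = [7, 11, 10, 5]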